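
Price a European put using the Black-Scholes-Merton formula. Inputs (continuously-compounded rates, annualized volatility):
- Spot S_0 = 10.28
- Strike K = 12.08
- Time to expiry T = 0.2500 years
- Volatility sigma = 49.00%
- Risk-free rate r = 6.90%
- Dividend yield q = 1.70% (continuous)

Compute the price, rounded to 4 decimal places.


Answer: Price = 2.0867

Derivation:
d1 = (ln(S/K) + (r - q + 0.5*sigma^2) * T) / (sigma * sqrt(T)) = -0.48301401
d2 = d1 - sigma * sqrt(T) = -0.72801401
exp(-rT) = 0.98289793; exp(-qT) = 0.99575902
P = K * exp(-rT) * N(-d2) - S_0 * exp(-qT) * N(-d1)
N(-d1) = 0.68545711; N(-d2) = 0.76669749
P = 12.0800 * 0.98289793 * 0.76669749 - 10.2800 * 0.99575902 * 0.68545711 = 2.0867


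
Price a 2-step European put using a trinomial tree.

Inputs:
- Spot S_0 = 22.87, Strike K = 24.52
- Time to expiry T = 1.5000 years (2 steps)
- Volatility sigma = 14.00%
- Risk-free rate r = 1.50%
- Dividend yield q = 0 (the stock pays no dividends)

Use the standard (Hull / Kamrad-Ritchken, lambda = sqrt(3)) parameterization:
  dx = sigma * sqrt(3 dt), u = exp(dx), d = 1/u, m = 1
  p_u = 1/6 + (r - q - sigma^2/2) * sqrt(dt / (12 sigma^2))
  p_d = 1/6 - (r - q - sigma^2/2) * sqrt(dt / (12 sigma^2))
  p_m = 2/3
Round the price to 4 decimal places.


Answer: Price = V(0,0) = 2.2636

Derivation:
dt = T/N = 0.750000; dx = sigma*sqrt(3*dt) = 0.210000
u = exp(dx) = 1.233678; d = 1/u = 0.810584
p_u = 0.175952, p_m = 0.666667, p_d = 0.157381
Discount per step: exp(-r*dt) = 0.988813
Stock lattice S(k, j) with j the centered position index:
  k=0: S(0,+0) = 22.8700
  k=1: S(1,-1) = 18.5381; S(1,+0) = 22.8700; S(1,+1) = 28.2142
  k=2: S(2,-2) = 15.0267; S(2,-1) = 18.5381; S(2,+0) = 22.8700; S(2,+1) = 28.2142; S(2,+2) = 34.8073
Terminal payoffs V(N, j) = max(K - S_T, 0):
  V(2,-2) = 9.493339; V(2,-1) = 5.981938; V(2,+0) = 1.650000; V(2,+1) = 0.000000; V(2,+2) = 0.000000
Backward induction: V(k, j) = exp(-r*dt) * [p_u * V(k+1, j+1) + p_m * V(k+1, j) + p_d * V(k+1, j-1)]
  V(1,-1) = exp(-r*dt) * [p_u*1.650000 + p_m*5.981938 + p_d*9.493339] = 5.707776
  V(1,+0) = exp(-r*dt) * [p_u*0.000000 + p_m*1.650000 + p_d*5.981938] = 2.018606
  V(1,+1) = exp(-r*dt) * [p_u*0.000000 + p_m*0.000000 + p_d*1.650000] = 0.256774
  V(0,+0) = exp(-r*dt) * [p_u*0.256774 + p_m*2.018606 + p_d*5.707776] = 2.263603


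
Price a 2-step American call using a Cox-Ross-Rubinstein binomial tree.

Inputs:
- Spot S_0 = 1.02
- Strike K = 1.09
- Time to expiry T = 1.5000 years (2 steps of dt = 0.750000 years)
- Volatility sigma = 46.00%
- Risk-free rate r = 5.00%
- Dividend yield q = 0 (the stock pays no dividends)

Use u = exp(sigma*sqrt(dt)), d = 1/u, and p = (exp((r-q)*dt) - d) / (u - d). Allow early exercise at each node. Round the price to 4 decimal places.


dt = T/N = 0.750000
u = exp(sigma*sqrt(dt)) = 1.489398; d = 1/u = 0.671412
p = (exp((r-q)*dt) - d) / (u - d) = 0.448418
Discount per step: exp(-r*dt) = 0.963194
Stock lattice S(k, i) with i counting down-moves:
  k=0: S(0,0) = 1.0200
  k=1: S(1,0) = 1.5192; S(1,1) = 0.6848
  k=2: S(2,0) = 2.2627; S(2,1) = 1.0200; S(2,2) = 0.4598
Terminal payoffs V(N, i) = max(S_T - K, 0):
  V(2,0) = 1.172671; V(2,1) = 0.000000; V(2,2) = 0.000000
Backward induction: V(k, i) = exp(-r*dt) * [p * V(k+1, i) + (1-p) * V(k+1, i+1)]; then take max(V_cont, immediate exercise) for American.
  V(1,0) = exp(-r*dt) * [p*1.172671 + (1-p)*0.000000] = 0.506493; exercise = 0.429185; V(1,0) = max -> 0.506493
  V(1,1) = exp(-r*dt) * [p*0.000000 + (1-p)*0.000000] = 0.000000; exercise = 0.000000; V(1,1) = max -> 0.000000
  V(0,0) = exp(-r*dt) * [p*0.506493 + (1-p)*0.000000] = 0.218762; exercise = 0.000000; V(0,0) = max -> 0.218762

Answer: Price = V(0,0) = 0.2188


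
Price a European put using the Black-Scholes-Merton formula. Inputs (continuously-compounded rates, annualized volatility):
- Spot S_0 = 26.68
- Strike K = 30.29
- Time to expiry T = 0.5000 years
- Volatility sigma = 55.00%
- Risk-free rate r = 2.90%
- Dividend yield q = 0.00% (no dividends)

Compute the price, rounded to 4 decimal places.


d1 = (ln(S/K) + (r - q + 0.5*sigma^2) * T) / (sigma * sqrt(T)) = -0.09456821
d2 = d1 - sigma * sqrt(T) = -0.48347694
exp(-rT) = 0.98560462; exp(-qT) = 1.00000000
P = K * exp(-rT) * N(-d2) - S_0 * exp(-qT) * N(-d1)
N(-d1) = 0.53767110; N(-d2) = 0.68562144
P = 30.2900 * 0.98560462 * 0.68562144 - 26.6800 * 1.00000000 * 0.53767110 = 6.1235

Answer: Price = 6.1235


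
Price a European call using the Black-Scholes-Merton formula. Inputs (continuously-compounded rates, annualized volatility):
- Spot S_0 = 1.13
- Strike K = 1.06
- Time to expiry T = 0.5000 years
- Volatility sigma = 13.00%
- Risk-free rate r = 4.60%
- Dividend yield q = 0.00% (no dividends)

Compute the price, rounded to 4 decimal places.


d1 = (ln(S/K) + (r - q + 0.5*sigma^2) * T) / (sigma * sqrt(T)) = 0.99183937
d2 = d1 - sigma * sqrt(T) = 0.89991549
exp(-rT) = 0.97726248; exp(-qT) = 1.00000000
C = S_0 * exp(-qT) * N(d1) - K * exp(-rT) * N(d2)
N(d1) = 0.83936206; N(d2) = 0.81591739
C = 1.1300 * 1.00000000 * 0.83936206 - 1.0600 * 0.97726248 * 0.81591739 = 0.1033

Answer: Price = 0.1033


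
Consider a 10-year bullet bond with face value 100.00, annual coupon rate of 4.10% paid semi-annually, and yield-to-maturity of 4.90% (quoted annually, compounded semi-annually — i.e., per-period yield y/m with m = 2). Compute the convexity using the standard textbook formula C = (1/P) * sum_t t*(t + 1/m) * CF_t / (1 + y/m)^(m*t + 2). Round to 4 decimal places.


Answer: Convexity = 76.9166

Derivation:
Coupon per period c = face * coupon_rate / m = 2.050000
Periods per year m = 2; per-period yield y/m = 0.024500
Number of cashflows N = 20
Cashflows (t years, CF_t, discount factor 1/(1+y/m)^(m*t), PV):
  t = 0.5000: CF_t = 2.050000, DF = 0.976086, PV = 2.000976
  t = 1.0000: CF_t = 2.050000, DF = 0.952744, PV = 1.953125
  t = 1.5000: CF_t = 2.050000, DF = 0.929960, PV = 1.906417
  t = 2.0000: CF_t = 2.050000, DF = 0.907721, PV = 1.860827
  t = 2.5000: CF_t = 2.050000, DF = 0.886013, PV = 1.816327
  t = 3.0000: CF_t = 2.050000, DF = 0.864825, PV = 1.772891
  t = 3.5000: CF_t = 2.050000, DF = 0.844143, PV = 1.730494
  t = 4.0000: CF_t = 2.050000, DF = 0.823957, PV = 1.689111
  t = 4.5000: CF_t = 2.050000, DF = 0.804252, PV = 1.648717
  t = 5.0000: CF_t = 2.050000, DF = 0.785019, PV = 1.609290
  t = 5.5000: CF_t = 2.050000, DF = 0.766246, PV = 1.570805
  t = 6.0000: CF_t = 2.050000, DF = 0.747922, PV = 1.533241
  t = 6.5000: CF_t = 2.050000, DF = 0.730036, PV = 1.496575
  t = 7.0000: CF_t = 2.050000, DF = 0.712578, PV = 1.460785
  t = 7.5000: CF_t = 2.050000, DF = 0.695538, PV = 1.425852
  t = 8.0000: CF_t = 2.050000, DF = 0.678904, PV = 1.391754
  t = 8.5000: CF_t = 2.050000, DF = 0.662669, PV = 1.358471
  t = 9.0000: CF_t = 2.050000, DF = 0.646822, PV = 1.325985
  t = 9.5000: CF_t = 2.050000, DF = 0.631354, PV = 1.294275
  t = 10.0000: CF_t = 102.050000, DF = 0.616255, PV = 62.888865
Price P = sum_t PV_t = 93.734782
Convexity numerator sum_t t*(t + 1/m) * CF_t / (1+y/m)^(m*t + 2):
  t = 0.5000: term = 0.953209
  t = 1.0000: term = 2.791241
  t = 1.5000: term = 5.448981
  t = 2.0000: term = 8.864456
  t = 2.5000: term = 12.978706
  t = 3.0000: term = 17.735664
  t = 3.5000: term = 23.082042
  t = 4.0000: term = 28.967215
  t = 4.5000: term = 35.343112
  t = 5.0000: term = 42.164116
  t = 5.5000: term = 49.386959
  t = 6.0000: term = 56.970626
  t = 6.5000: term = 64.876262
  t = 7.0000: term = 73.067081
  t = 7.5000: term = 81.508283
  t = 8.0000: term = 90.166964
  t = 8.5000: term = 99.012039
  t = 9.0000: term = 108.014167
  t = 9.5000: term = 117.145672
  t = 10.0000: term = 6291.281645
Convexity = (1/P) * sum = 7209.758439 / 93.734782 = 76.916575


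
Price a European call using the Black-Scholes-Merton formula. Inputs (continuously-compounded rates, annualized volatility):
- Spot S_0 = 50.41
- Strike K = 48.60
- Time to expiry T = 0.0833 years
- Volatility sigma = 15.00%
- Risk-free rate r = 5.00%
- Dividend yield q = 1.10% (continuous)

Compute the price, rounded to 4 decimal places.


d1 = (ln(S/K) + (r - q + 0.5*sigma^2) * T) / (sigma * sqrt(T)) = 0.94131223
d2 = d1 - sigma * sqrt(T) = 0.89801962
exp(-rT) = 0.99584366; exp(-qT) = 0.99908412
C = S_0 * exp(-qT) * N(d1) - K * exp(-rT) * N(d2)
N(d1) = 0.82672756; N(d2) = 0.81541245
C = 50.4100 * 0.99908412 * 0.82672756 - 48.6000 * 0.99584366 * 0.81541245 = 2.1728

Answer: Price = 2.1728


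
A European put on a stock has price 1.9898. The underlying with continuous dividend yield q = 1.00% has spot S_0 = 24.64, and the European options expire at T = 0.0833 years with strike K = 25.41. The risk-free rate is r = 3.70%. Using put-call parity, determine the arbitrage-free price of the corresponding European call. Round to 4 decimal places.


Answer: Call price = 1.2775

Derivation:
Put-call parity: C - P = S_0 * exp(-qT) - K * exp(-rT).
S_0 * exp(-qT) = 24.6400 * 0.99916735 = 24.61948343
K * exp(-rT) = 25.4100 * 0.99692264 = 25.33180440
C = P + S*exp(-qT) - K*exp(-rT)
C = 1.9898 + 24.61948343 - 25.33180440 = 1.2775


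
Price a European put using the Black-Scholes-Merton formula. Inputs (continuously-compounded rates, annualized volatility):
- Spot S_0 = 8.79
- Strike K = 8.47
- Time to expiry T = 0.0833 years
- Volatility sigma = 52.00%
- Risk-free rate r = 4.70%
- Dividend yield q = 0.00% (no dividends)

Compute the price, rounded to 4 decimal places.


Answer: Price = 0.3578

Derivation:
d1 = (ln(S/K) + (r - q + 0.5*sigma^2) * T) / (sigma * sqrt(T)) = 0.34822161
d2 = d1 - sigma * sqrt(T) = 0.19814057
exp(-rT) = 0.99609255; exp(-qT) = 1.00000000
P = K * exp(-rT) * N(-d2) - S_0 * exp(-qT) * N(-d1)
N(-d1) = 0.36383688; N(-d2) = 0.42146754
P = 8.4700 * 0.99609255 * 0.42146754 - 8.7900 * 1.00000000 * 0.36383688 = 0.3578


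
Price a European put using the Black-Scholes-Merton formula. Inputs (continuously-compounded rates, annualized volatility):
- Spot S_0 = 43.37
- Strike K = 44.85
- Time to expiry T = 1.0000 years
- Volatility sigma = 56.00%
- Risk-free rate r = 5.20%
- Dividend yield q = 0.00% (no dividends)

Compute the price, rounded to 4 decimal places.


Answer: Price = 9.0854

Derivation:
d1 = (ln(S/K) + (r - q + 0.5*sigma^2) * T) / (sigma * sqrt(T)) = 0.31293637
d2 = d1 - sigma * sqrt(T) = -0.24706363
exp(-rT) = 0.94932887; exp(-qT) = 1.00000000
P = K * exp(-rT) * N(-d2) - S_0 * exp(-qT) * N(-d1)
N(-d1) = 0.37716450; N(-d2) = 0.59757051
P = 44.8500 * 0.94932887 * 0.59757051 - 43.3700 * 1.00000000 * 0.37716450 = 9.0854


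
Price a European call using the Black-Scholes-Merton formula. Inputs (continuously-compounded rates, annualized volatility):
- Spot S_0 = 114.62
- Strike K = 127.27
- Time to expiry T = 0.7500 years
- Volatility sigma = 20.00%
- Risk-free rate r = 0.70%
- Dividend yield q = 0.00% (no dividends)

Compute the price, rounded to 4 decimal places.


d1 = (ln(S/K) + (r - q + 0.5*sigma^2) * T) / (sigma * sqrt(T)) = -0.48750594
d2 = d1 - sigma * sqrt(T) = -0.66071102
exp(-rT) = 0.99476376; exp(-qT) = 1.00000000
C = S_0 * exp(-qT) * N(d1) - K * exp(-rT) * N(d2)
N(d1) = 0.31294992; N(d2) = 0.25439883
C = 114.6200 * 1.00000000 * 0.31294992 - 127.2700 * 0.99476376 * 0.25439883 = 3.6625

Answer: Price = 3.6625


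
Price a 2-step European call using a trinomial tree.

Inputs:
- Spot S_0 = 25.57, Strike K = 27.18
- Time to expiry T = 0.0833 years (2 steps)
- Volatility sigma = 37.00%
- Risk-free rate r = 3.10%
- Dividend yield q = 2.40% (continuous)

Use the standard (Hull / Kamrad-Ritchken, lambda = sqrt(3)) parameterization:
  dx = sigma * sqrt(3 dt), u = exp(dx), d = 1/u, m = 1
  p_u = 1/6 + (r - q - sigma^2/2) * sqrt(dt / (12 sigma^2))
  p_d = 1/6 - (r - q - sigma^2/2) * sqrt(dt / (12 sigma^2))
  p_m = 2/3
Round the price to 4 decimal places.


Answer: Price = V(0,0) = 0.5577

Derivation:
dt = T/N = 0.041650; dx = sigma*sqrt(3*dt) = 0.130789
u = exp(dx) = 1.139727; d = 1/u = 0.877403
p_u = 0.156882, p_m = 0.666667, p_d = 0.176451
Discount per step: exp(-r*dt) = 0.998710
Stock lattice S(k, j) with j the centered position index:
  k=0: S(0,+0) = 25.5700
  k=1: S(1,-1) = 22.4352; S(1,+0) = 25.5700; S(1,+1) = 29.1428
  k=2: S(2,-2) = 19.6847; S(2,-1) = 22.4352; S(2,+0) = 25.5700; S(2,+1) = 29.1428; S(2,+2) = 33.2148
Terminal payoffs V(N, j) = max(S_T - K, 0):
  V(2,-2) = 0.000000; V(2,-1) = 0.000000; V(2,+0) = 0.000000; V(2,+1) = 1.962814; V(2,+2) = 6.034847
Backward induction: V(k, j) = exp(-r*dt) * [p_u * V(k+1, j+1) + p_m * V(k+1, j) + p_d * V(k+1, j-1)]
  V(1,-1) = exp(-r*dt) * [p_u*0.000000 + p_m*0.000000 + p_d*0.000000] = 0.000000
  V(1,+0) = exp(-r*dt) * [p_u*1.962814 + p_m*0.000000 + p_d*0.000000] = 0.307533
  V(1,+1) = exp(-r*dt) * [p_u*6.034847 + p_m*1.962814 + p_d*0.000000] = 2.252393
  V(0,+0) = exp(-r*dt) * [p_u*2.252393 + p_m*0.307533 + p_d*0.000000] = 0.557662


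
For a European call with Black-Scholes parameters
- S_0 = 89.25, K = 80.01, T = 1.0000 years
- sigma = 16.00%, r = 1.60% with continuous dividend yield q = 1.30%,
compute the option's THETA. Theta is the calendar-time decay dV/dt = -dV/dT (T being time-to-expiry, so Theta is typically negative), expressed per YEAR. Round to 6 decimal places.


d1 = 0.7818112112; d2 = 0.6218112112
phi(d1) = 0.2938890634; exp(-qT) = 0.9870841350; exp(-rT) = 0.9841273201
Theta = -S*exp(-qT)*phi(d1)*sigma/(2*sqrt(T)) - r*K*exp(-rT)*N(d2) + q*S*exp(-qT)*N(d1)
N(d1) = 0.7828372343; N(d2) = 0.7329669933; sqrt(T) = 1.0000000000
Term 1 = -89.2500 * 0.9870841350 * 0.2938890634 * 0.1600 / (2 * 1.0000000000) = -2.0712656760
Term 2 = -0.0160 * 80.0100 * 0.9841273201 * 0.7329669933 = -0.9234214521
Term 3 = 0.0130 * 89.2500 * 0.9870841350 * 0.7828372343 = 0.8965555901
Theta = -2.0712656760 + (-0.9234214521) + (0.8965555901) = -2.098132

Answer: Theta = -2.098132


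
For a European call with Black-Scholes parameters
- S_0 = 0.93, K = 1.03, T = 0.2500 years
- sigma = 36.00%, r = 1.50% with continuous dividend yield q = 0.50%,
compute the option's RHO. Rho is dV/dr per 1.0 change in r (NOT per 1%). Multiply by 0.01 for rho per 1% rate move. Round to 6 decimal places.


Answer: Rho = 0.066687

Derivation:
d1 = -0.4634971949; d2 = -0.6434971949
phi(d1) = 0.3583112138; exp(-qT) = 0.9987507809; exp(-rT) = 0.9962570225
N(d2) = 0.2599507672
Rho = K*T*exp(-rT)*N(d2) = 1.0300 * 0.2500 * 0.9962570225 * 0.2599507672 = 0.066687


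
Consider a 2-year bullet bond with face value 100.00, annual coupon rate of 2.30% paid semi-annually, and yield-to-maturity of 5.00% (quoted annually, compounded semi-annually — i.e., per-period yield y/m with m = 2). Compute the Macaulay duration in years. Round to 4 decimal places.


Coupon per period c = face * coupon_rate / m = 1.150000
Periods per year m = 2; per-period yield y/m = 0.025000
Number of cashflows N = 4
Cashflows (t years, CF_t, discount factor 1/(1+y/m)^(m*t), PV):
  t = 0.5000: CF_t = 1.150000, DF = 0.975610, PV = 1.121951
  t = 1.0000: CF_t = 1.150000, DF = 0.951814, PV = 1.094587
  t = 1.5000: CF_t = 1.150000, DF = 0.928599, PV = 1.067889
  t = 2.0000: CF_t = 101.150000, DF = 0.905951, PV = 91.636908
Price P = sum_t PV_t = 94.921335
Macaulay numerator sum_t t * PV_t:
  t * PV_t at t = 0.5000: 0.560976
  t * PV_t at t = 1.0000: 1.094587
  t * PV_t at t = 1.5000: 1.601834
  t * PV_t at t = 2.0000: 183.273815
Macaulay duration D = (sum_t t * PV_t) / P = 186.531212 / 94.921335 = 1.965114

Answer: Macaulay duration = 1.9651 years


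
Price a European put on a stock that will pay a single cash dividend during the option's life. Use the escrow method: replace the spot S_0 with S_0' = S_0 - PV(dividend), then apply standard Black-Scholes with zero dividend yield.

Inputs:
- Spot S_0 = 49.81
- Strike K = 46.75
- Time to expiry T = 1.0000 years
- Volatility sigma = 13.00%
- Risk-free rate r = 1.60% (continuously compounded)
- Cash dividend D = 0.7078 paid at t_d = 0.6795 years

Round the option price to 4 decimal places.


Answer: Price = 1.2173

Derivation:
PV(D) = D * exp(-r * t_d) = 0.7078 * 0.98918689 = 0.70014648
S_0' = S_0 - PV(D) = 49.8100 - 0.70014648 = 49.10985352
d1 = (ln(S_0'/K) + (r + sigma^2/2)*T) / (sigma*sqrt(T)) = 0.56688801
d2 = d1 - sigma*sqrt(T) = 0.43688801
exp(-rT) = 0.98412732
N(-d1) = 0.28539513; N(-d2) = 0.33109628
P = K * exp(-rT) * N(-d2) - S_0' * N(-d1) = 46.7500 * 0.98412732 * 0.33109628 - 49.10985352 * 0.28539513 = 1.2173


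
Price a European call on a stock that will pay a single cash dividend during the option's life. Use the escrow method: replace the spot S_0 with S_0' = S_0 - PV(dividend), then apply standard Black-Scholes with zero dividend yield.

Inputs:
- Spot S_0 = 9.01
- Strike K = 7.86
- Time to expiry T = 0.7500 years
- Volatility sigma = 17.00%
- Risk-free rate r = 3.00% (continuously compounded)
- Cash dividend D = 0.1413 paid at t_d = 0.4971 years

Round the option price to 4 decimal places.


Answer: Price = 1.2918

Derivation:
PV(D) = D * exp(-r * t_d) = 0.1413 * 0.98519765 = 0.13920843
S_0' = S_0 - PV(D) = 9.0100 - 0.13920843 = 8.87079157
d1 = (ln(S_0'/K) + (r + sigma^2/2)*T) / (sigma*sqrt(T)) = 1.04816194
d2 = d1 - sigma*sqrt(T) = 0.90093762
exp(-rT) = 0.97775124
N(d1) = 0.85271800; N(d2) = 0.81618926
C = S_0' * N(d1) - K * exp(-rT) * N(d2) = 8.87079157 * 0.85271800 - 7.8600 * 0.97775124 * 0.81618926 = 1.2918


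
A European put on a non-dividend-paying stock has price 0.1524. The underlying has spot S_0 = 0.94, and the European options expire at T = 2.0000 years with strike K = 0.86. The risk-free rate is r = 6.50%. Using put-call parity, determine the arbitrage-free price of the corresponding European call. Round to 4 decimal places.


Put-call parity: C - P = S_0 * exp(-qT) - K * exp(-rT).
S_0 * exp(-qT) = 0.9400 * 1.00000000 = 0.94000000
K * exp(-rT) = 0.8600 * 0.87809543 = 0.75516207
C = P + S*exp(-qT) - K*exp(-rT)
C = 0.1524 + 0.94000000 - 0.75516207 = 0.3372

Answer: Call price = 0.3372


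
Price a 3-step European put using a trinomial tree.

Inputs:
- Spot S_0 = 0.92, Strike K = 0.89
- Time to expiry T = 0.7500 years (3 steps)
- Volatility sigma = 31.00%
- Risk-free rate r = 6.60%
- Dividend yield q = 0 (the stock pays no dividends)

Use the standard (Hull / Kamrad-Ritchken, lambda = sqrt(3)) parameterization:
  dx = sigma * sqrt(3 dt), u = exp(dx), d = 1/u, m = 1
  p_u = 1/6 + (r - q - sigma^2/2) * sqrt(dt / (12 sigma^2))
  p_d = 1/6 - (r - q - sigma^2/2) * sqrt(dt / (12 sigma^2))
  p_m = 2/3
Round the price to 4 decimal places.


dt = T/N = 0.250000; dx = sigma*sqrt(3*dt) = 0.268468
u = exp(dx) = 1.307959; d = 1/u = 0.764550
p_u = 0.175024, p_m = 0.666667, p_d = 0.158309
Discount per step: exp(-r*dt) = 0.983635
Stock lattice S(k, j) with j the centered position index:
  k=0: S(0,+0) = 0.9200
  k=1: S(1,-1) = 0.7034; S(1,+0) = 0.9200; S(1,+1) = 1.2033
  k=2: S(2,-2) = 0.5378; S(2,-1) = 0.7034; S(2,+0) = 0.9200; S(2,+1) = 1.2033; S(2,+2) = 1.5739
  k=3: S(3,-3) = 0.4112; S(3,-2) = 0.5378; S(3,-1) = 0.7034; S(3,+0) = 0.9200; S(3,+1) = 1.2033; S(3,+2) = 1.5739; S(3,+3) = 2.0586
Terminal payoffs V(N, j) = max(K - S_T, 0):
  V(3,-3) = 0.478845; V(3,-2) = 0.352226; V(3,-1) = 0.186614; V(3,+0) = 0.000000; V(3,+1) = 0.000000; V(3,+2) = 0.000000; V(3,+3) = 0.000000
Backward induction: V(k, j) = exp(-r*dt) * [p_u * V(k+1, j+1) + p_m * V(k+1, j) + p_d * V(k+1, j-1)]
  V(2,-2) = exp(-r*dt) * [p_u*0.186614 + p_m*0.352226 + p_d*0.478845] = 0.337667
  V(2,-1) = exp(-r*dt) * [p_u*0.000000 + p_m*0.186614 + p_d*0.352226] = 0.177222
  V(2,+0) = exp(-r*dt) * [p_u*0.000000 + p_m*0.000000 + p_d*0.186614] = 0.029059
  V(2,+1) = exp(-r*dt) * [p_u*0.000000 + p_m*0.000000 + p_d*0.000000] = 0.000000
  V(2,+2) = exp(-r*dt) * [p_u*0.000000 + p_m*0.000000 + p_d*0.000000] = 0.000000
  V(1,-1) = exp(-r*dt) * [p_u*0.029059 + p_m*0.177222 + p_d*0.337667] = 0.173798
  V(1,+0) = exp(-r*dt) * [p_u*0.000000 + p_m*0.029059 + p_d*0.177222] = 0.046652
  V(1,+1) = exp(-r*dt) * [p_u*0.000000 + p_m*0.000000 + p_d*0.029059] = 0.004525
  V(0,+0) = exp(-r*dt) * [p_u*0.004525 + p_m*0.046652 + p_d*0.173798] = 0.058435

Answer: Price = V(0,0) = 0.0584


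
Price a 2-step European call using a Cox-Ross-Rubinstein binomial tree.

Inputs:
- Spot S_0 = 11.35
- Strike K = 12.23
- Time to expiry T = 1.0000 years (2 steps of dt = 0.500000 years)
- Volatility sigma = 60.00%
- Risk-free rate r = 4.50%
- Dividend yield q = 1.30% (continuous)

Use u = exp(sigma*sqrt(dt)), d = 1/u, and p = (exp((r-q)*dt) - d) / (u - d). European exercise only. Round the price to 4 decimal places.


dt = T/N = 0.500000
u = exp(sigma*sqrt(dt)) = 1.528465; d = 1/u = 0.654251
p = (exp((r-q)*dt) - d) / (u - d) = 0.413946
Discount per step: exp(-r*dt) = 0.977751
Stock lattice S(k, i) with i counting down-moves:
  k=0: S(0,0) = 11.3500
  k=1: S(1,0) = 17.3481; S(1,1) = 7.4257
  k=2: S(2,0) = 26.5159; S(2,1) = 11.3500; S(2,2) = 4.8583
Terminal payoffs V(N, i) = max(S_T - K, 0):
  V(2,0) = 14.285935; V(2,1) = 0.000000; V(2,2) = 0.000000
Backward induction: V(k, i) = exp(-r*dt) * [p * V(k+1, i) + (1-p) * V(k+1, i+1)].
  V(1,0) = exp(-r*dt) * [p*14.285935 + (1-p)*0.000000] = 5.782038
  V(1,1) = exp(-r*dt) * [p*0.000000 + (1-p)*0.000000] = 0.000000
  V(0,0) = exp(-r*dt) * [p*5.782038 + (1-p)*0.000000] = 2.340201

Answer: Price = V(0,0) = 2.3402


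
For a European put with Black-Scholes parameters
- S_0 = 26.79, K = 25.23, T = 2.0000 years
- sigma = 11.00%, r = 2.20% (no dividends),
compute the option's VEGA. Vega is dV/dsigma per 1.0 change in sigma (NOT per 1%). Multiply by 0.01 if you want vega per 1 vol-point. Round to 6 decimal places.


d1 = 0.7462864167; d2 = 0.5907229248
phi(d1) = 0.3019752432; exp(-qT) = 1.0000000000; exp(-rT) = 0.9569539575
Vega = S * exp(-qT) * phi(d1) * sqrt(T) = 26.7900 * 1.0000000000 * 0.3019752432 * 1.4142135624 = 11.440870

Answer: Vega = 11.440870


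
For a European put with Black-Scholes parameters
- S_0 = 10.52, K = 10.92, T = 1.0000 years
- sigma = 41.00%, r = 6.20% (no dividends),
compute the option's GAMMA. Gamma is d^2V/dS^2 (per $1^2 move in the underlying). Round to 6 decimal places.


d1 = 0.2652005780; d2 = -0.1447994220
phi(d1) = 0.3851570112; exp(-qT) = 1.0000000000; exp(-rT) = 0.9398828868
Gamma = exp(-qT) * phi(d1) / (S * sigma * sqrt(T)) = 1.0000000000 * 0.3851570112 / (10.5200 * 0.4100 * 1.0000000000) = 0.089297

Answer: Gamma = 0.089297


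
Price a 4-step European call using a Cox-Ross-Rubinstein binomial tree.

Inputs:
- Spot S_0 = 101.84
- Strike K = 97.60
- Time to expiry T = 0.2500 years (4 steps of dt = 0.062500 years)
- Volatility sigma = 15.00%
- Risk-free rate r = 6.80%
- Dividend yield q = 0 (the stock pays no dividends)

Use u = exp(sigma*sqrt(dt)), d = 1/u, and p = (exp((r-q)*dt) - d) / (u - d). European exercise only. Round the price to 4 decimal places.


dt = T/N = 0.062500
u = exp(sigma*sqrt(dt)) = 1.038212; d = 1/u = 0.963194
p = (exp((r-q)*dt) - d) / (u - d) = 0.547400
Discount per step: exp(-r*dt) = 0.995759
Stock lattice S(k, i) with i counting down-moves:
  k=0: S(0,0) = 101.8400
  k=1: S(1,0) = 105.7315; S(1,1) = 98.0917
  k=2: S(2,0) = 109.7717; S(2,1) = 101.8400; S(2,2) = 94.4814
  k=3: S(3,0) = 113.9663; S(3,1) = 105.7315; S(3,2) = 98.0917; S(3,3) = 91.0040
  k=4: S(4,0) = 118.3212; S(4,1) = 109.7717; S(4,2) = 101.8400; S(4,3) = 94.4814; S(4,4) = 87.6545
Terminal payoffs V(N, i) = max(S_T - K, 0):
  V(4,0) = 20.721199; V(4,1) = 12.171722; V(4,2) = 4.240000; V(4,3) = 0.000000; V(4,4) = 0.000000
Backward induction: V(k, i) = exp(-r*dt) * [p * V(k+1, i) + (1-p) * V(k+1, i+1)].
  V(3,0) = exp(-r*dt) * [p*20.721199 + (1-p)*12.171722] = 16.780238
  V(3,1) = exp(-r*dt) * [p*12.171722 + (1-p)*4.240000] = 8.545430
  V(3,2) = exp(-r*dt) * [p*4.240000 + (1-p)*0.000000] = 2.311133
  V(3,3) = exp(-r*dt) * [p*0.000000 + (1-p)*0.000000] = 0.000000
  V(2,0) = exp(-r*dt) * [p*16.780238 + (1-p)*8.545430] = 12.997806
  V(2,1) = exp(-r*dt) * [p*8.545430 + (1-p)*2.311133] = 5.699513
  V(2,2) = exp(-r*dt) * [p*2.311133 + (1-p)*0.000000] = 1.259749
  V(1,0) = exp(-r*dt) * [p*12.997806 + (1-p)*5.699513] = 9.653484
  V(1,1) = exp(-r*dt) * [p*5.699513 + (1-p)*1.259749] = 3.674426
  V(0,0) = exp(-r*dt) * [p*9.653484 + (1-p)*3.674426] = 6.917899

Answer: Price = V(0,0) = 6.9179


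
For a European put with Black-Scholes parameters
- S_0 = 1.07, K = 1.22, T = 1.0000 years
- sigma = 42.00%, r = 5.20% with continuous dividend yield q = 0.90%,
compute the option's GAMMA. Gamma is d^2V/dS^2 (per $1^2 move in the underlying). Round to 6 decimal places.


d1 = 0.0000185470; d2 = -0.4199814530
phi(d1) = 0.3989422803; exp(-qT) = 0.9910403788; exp(-rT) = 0.9493288668
Gamma = exp(-qT) * phi(d1) / (S * sigma * sqrt(T)) = 0.9910403788 * 0.3989422803 / (1.0700 * 0.4200 * 1.0000000000) = 0.879768

Answer: Gamma = 0.879768


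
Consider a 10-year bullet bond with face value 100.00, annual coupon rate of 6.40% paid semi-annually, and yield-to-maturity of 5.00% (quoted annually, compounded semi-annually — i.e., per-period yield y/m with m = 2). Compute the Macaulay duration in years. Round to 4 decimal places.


Answer: Macaulay duration = 7.6797 years

Derivation:
Coupon per period c = face * coupon_rate / m = 3.200000
Periods per year m = 2; per-period yield y/m = 0.025000
Number of cashflows N = 20
Cashflows (t years, CF_t, discount factor 1/(1+y/m)^(m*t), PV):
  t = 0.5000: CF_t = 3.200000, DF = 0.975610, PV = 3.121951
  t = 1.0000: CF_t = 3.200000, DF = 0.951814, PV = 3.045806
  t = 1.5000: CF_t = 3.200000, DF = 0.928599, PV = 2.971518
  t = 2.0000: CF_t = 3.200000, DF = 0.905951, PV = 2.899042
  t = 2.5000: CF_t = 3.200000, DF = 0.883854, PV = 2.828334
  t = 3.0000: CF_t = 3.200000, DF = 0.862297, PV = 2.759350
  t = 3.5000: CF_t = 3.200000, DF = 0.841265, PV = 2.692049
  t = 4.0000: CF_t = 3.200000, DF = 0.820747, PV = 2.626389
  t = 4.5000: CF_t = 3.200000, DF = 0.800728, PV = 2.562331
  t = 5.0000: CF_t = 3.200000, DF = 0.781198, PV = 2.499835
  t = 5.5000: CF_t = 3.200000, DF = 0.762145, PV = 2.438863
  t = 6.0000: CF_t = 3.200000, DF = 0.743556, PV = 2.379379
  t = 6.5000: CF_t = 3.200000, DF = 0.725420, PV = 2.321345
  t = 7.0000: CF_t = 3.200000, DF = 0.707727, PV = 2.264727
  t = 7.5000: CF_t = 3.200000, DF = 0.690466, PV = 2.209490
  t = 8.0000: CF_t = 3.200000, DF = 0.673625, PV = 2.155600
  t = 8.5000: CF_t = 3.200000, DF = 0.657195, PV = 2.103024
  t = 9.0000: CF_t = 3.200000, DF = 0.641166, PV = 2.051731
  t = 9.5000: CF_t = 3.200000, DF = 0.625528, PV = 2.001689
  t = 10.0000: CF_t = 103.200000, DF = 0.610271, PV = 62.979961
Price P = sum_t PV_t = 110.912414
Macaulay numerator sum_t t * PV_t:
  t * PV_t at t = 0.5000: 1.560976
  t * PV_t at t = 1.0000: 3.045806
  t * PV_t at t = 1.5000: 4.457277
  t * PV_t at t = 2.0000: 5.798084
  t * PV_t at t = 2.5000: 7.070834
  t * PV_t at t = 3.0000: 8.278050
  t * PV_t at t = 3.5000: 9.422171
  t * PV_t at t = 4.0000: 10.505556
  t * PV_t at t = 4.5000: 11.530488
  t * PV_t at t = 5.0000: 12.499174
  t * PV_t at t = 5.5000: 13.413748
  t * PV_t at t = 6.0000: 14.276273
  t * PV_t at t = 6.5000: 15.088744
  t * PV_t at t = 7.0000: 15.853089
  t * PV_t at t = 7.5000: 16.571173
  t * PV_t at t = 8.0000: 17.244798
  t * PV_t at t = 8.5000: 17.875706
  t * PV_t at t = 9.0000: 18.465578
  t * PV_t at t = 9.5000: 19.016043
  t * PV_t at t = 10.0000: 629.799613
Macaulay duration D = (sum_t t * PV_t) / P = 851.773182 / 110.912414 = 7.679692


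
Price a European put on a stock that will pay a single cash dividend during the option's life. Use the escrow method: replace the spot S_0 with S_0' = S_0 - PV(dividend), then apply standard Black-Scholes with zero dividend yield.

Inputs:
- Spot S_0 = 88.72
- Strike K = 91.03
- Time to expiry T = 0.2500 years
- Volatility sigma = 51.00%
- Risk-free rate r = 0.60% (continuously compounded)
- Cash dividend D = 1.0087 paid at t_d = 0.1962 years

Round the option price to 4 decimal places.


PV(D) = D * exp(-r * t_d) = 1.0087 * 0.99882349 = 1.00751326
S_0' = S_0 - PV(D) = 88.7200 - 1.00751326 = 87.71248674
d1 = (ln(S_0'/K) + (r + sigma^2/2)*T) / (sigma*sqrt(T)) = -0.01220531
d2 = d1 - sigma*sqrt(T) = -0.26720531
exp(-rT) = 0.99850112
N(-d1) = 0.50486909; N(-d2) = 0.60534445
P = K * exp(-rT) * N(-d2) - S_0' * N(-d1) = 91.0300 * 0.99850112 * 0.60534445 - 87.71248674 * 0.50486909 = 10.7386

Answer: Price = 10.7386


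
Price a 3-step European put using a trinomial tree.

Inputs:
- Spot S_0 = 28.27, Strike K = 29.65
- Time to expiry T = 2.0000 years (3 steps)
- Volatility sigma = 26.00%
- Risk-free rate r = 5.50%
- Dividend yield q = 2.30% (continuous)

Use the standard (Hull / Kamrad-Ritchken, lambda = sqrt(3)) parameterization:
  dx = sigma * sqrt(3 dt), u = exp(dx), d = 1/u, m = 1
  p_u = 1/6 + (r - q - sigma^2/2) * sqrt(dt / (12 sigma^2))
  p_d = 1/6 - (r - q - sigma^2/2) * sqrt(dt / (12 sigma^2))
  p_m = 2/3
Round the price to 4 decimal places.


Answer: Price = V(0,0) = 3.5597

Derivation:
dt = T/N = 0.666667; dx = sigma*sqrt(3*dt) = 0.367696
u = exp(dx) = 1.444402; d = 1/u = 0.692328
p_u = 0.165035, p_m = 0.666667, p_d = 0.168298
Discount per step: exp(-r*dt) = 0.963997
Stock lattice S(k, j) with j the centered position index:
  k=0: S(0,+0) = 28.2700
  k=1: S(1,-1) = 19.5721; S(1,+0) = 28.2700; S(1,+1) = 40.8332
  k=2: S(2,-2) = 13.5503; S(2,-1) = 19.5721; S(2,+0) = 28.2700; S(2,+1) = 40.8332; S(2,+2) = 58.9796
  k=3: S(3,-3) = 9.3813; S(3,-2) = 13.5503; S(3,-1) = 19.5721; S(3,+0) = 28.2700; S(3,+1) = 40.8332; S(3,+2) = 58.9796; S(3,+3) = 85.1903
Terminal payoffs V(N, j) = max(K - S_T, 0):
  V(3,-3) = 20.268735; V(3,-2) = 16.099681; V(3,-1) = 10.077889; V(3,+0) = 1.380000; V(3,+1) = 0.000000; V(3,+2) = 0.000000; V(3,+3) = 0.000000
Backward induction: V(k, j) = exp(-r*dt) * [p_u * V(k+1, j+1) + p_m * V(k+1, j) + p_d * V(k+1, j-1)]
  V(2,-2) = exp(-r*dt) * [p_u*10.077889 + p_m*16.099681 + p_d*20.268735] = 15.238409
  V(2,-1) = exp(-r*dt) * [p_u*1.380000 + p_m*10.077889 + p_d*16.099681] = 9.308255
  V(2,+0) = exp(-r*dt) * [p_u*0.000000 + p_m*1.380000 + p_d*10.077889] = 2.521907
  V(2,+1) = exp(-r*dt) * [p_u*0.000000 + p_m*0.000000 + p_d*1.380000] = 0.223890
  V(2,+2) = exp(-r*dt) * [p_u*0.000000 + p_m*0.000000 + p_d*0.000000] = 0.000000
  V(1,-1) = exp(-r*dt) * [p_u*2.521907 + p_m*9.308255 + p_d*15.238409] = 8.855576
  V(1,+0) = exp(-r*dt) * [p_u*0.223890 + p_m*2.521907 + p_d*9.308255] = 3.166525
  V(1,+1) = exp(-r*dt) * [p_u*0.000000 + p_m*0.223890 + p_d*2.521907] = 0.553039
  V(0,+0) = exp(-r*dt) * [p_u*0.553039 + p_m*3.166525 + p_d*8.855576] = 3.559722


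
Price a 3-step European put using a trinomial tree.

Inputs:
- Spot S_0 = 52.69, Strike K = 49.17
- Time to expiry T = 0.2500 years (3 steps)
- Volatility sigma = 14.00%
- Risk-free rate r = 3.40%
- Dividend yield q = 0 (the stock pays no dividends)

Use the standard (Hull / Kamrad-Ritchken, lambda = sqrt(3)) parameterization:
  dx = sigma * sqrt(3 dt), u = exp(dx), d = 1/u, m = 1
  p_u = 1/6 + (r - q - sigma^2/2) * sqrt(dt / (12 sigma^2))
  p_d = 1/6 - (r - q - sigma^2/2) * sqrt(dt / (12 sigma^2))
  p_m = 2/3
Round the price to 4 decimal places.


Answer: Price = V(0,0) = 0.1863

Derivation:
dt = T/N = 0.083333; dx = sigma*sqrt(3*dt) = 0.070000
u = exp(dx) = 1.072508; d = 1/u = 0.932394
p_u = 0.181071, p_m = 0.666667, p_d = 0.152262
Discount per step: exp(-r*dt) = 0.997171
Stock lattice S(k, j) with j the centered position index:
  k=0: S(0,+0) = 52.6900
  k=1: S(1,-1) = 49.1278; S(1,+0) = 52.6900; S(1,+1) = 56.5105
  k=2: S(2,-2) = 45.8065; S(2,-1) = 49.1278; S(2,+0) = 52.6900; S(2,+1) = 56.5105; S(2,+2) = 60.6079
  k=3: S(3,-3) = 42.7097; S(3,-2) = 45.8065; S(3,-1) = 49.1278; S(3,+0) = 52.6900; S(3,+1) = 56.5105; S(3,+2) = 60.6079; S(3,+3) = 65.0025
Terminal payoffs V(N, j) = max(K - S_T, 0):
  V(3,-3) = 6.460316; V(3,-2) = 3.363515; V(3,-1) = 0.042170; V(3,+0) = 0.000000; V(3,+1) = 0.000000; V(3,+2) = 0.000000; V(3,+3) = 0.000000
Backward induction: V(k, j) = exp(-r*dt) * [p_u * V(k+1, j+1) + p_m * V(k+1, j) + p_d * V(k+1, j-1)]
  V(2,-2) = exp(-r*dt) * [p_u*0.042170 + p_m*3.363515 + p_d*6.460316] = 3.224490
  V(2,-1) = exp(-r*dt) * [p_u*0.000000 + p_m*0.042170 + p_d*3.363515] = 0.538720
  V(2,+0) = exp(-r*dt) * [p_u*0.000000 + p_m*0.000000 + p_d*0.042170] = 0.006403
  V(2,+1) = exp(-r*dt) * [p_u*0.000000 + p_m*0.000000 + p_d*0.000000] = 0.000000
  V(2,+2) = exp(-r*dt) * [p_u*0.000000 + p_m*0.000000 + p_d*0.000000] = 0.000000
  V(1,-1) = exp(-r*dt) * [p_u*0.006403 + p_m*0.538720 + p_d*3.224490] = 0.848864
  V(1,+0) = exp(-r*dt) * [p_u*0.000000 + p_m*0.006403 + p_d*0.538720] = 0.086051
  V(1,+1) = exp(-r*dt) * [p_u*0.000000 + p_m*0.000000 + p_d*0.006403] = 0.000972
  V(0,+0) = exp(-r*dt) * [p_u*0.000972 + p_m*0.086051 + p_d*0.848864] = 0.186264


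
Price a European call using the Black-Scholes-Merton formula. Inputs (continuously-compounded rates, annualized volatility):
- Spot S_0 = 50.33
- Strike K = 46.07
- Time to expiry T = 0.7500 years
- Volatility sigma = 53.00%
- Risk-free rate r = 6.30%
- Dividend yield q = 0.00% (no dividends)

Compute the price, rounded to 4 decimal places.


Answer: Price = 12.1133

Derivation:
d1 = (ln(S/K) + (r - q + 0.5*sigma^2) * T) / (sigma * sqrt(T)) = 0.52512042
d2 = d1 - sigma * sqrt(T) = 0.06612696
exp(-rT) = 0.95384891; exp(-qT) = 1.00000000
C = S_0 * exp(-qT) * N(d1) - K * exp(-rT) * N(d2)
N(d1) = 0.70025026; N(d2) = 0.52636163
C = 50.3300 * 1.00000000 * 0.70025026 - 46.0700 * 0.95384891 * 0.52636163 = 12.1133


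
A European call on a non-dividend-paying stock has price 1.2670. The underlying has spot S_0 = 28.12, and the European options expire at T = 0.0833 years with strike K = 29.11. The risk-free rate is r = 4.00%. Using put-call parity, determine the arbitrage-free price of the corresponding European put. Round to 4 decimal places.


Answer: Put price = 2.1602

Derivation:
Put-call parity: C - P = S_0 * exp(-qT) - K * exp(-rT).
S_0 * exp(-qT) = 28.1200 * 1.00000000 = 28.12000000
K * exp(-rT) = 29.1100 * 0.99667354 = 29.01316689
P = C - S*exp(-qT) + K*exp(-rT)
P = 1.2670 - 28.12000000 + 29.01316689 = 2.1602


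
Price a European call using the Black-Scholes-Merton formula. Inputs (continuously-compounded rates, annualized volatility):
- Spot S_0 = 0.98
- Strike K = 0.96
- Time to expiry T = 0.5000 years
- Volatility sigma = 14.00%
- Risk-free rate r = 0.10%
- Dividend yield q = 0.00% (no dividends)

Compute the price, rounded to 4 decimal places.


d1 = (ln(S/K) + (r - q + 0.5*sigma^2) * T) / (sigma * sqrt(T)) = 0.26283449
d2 = d1 - sigma * sqrt(T) = 0.16383954
exp(-rT) = 0.99950012; exp(-qT) = 1.00000000
C = S_0 * exp(-qT) * N(d1) - K * exp(-rT) * N(d2)
N(d1) = 0.60366093; N(d2) = 0.56507127
C = 0.9800 * 1.00000000 * 0.60366093 - 0.9600 * 0.99950012 * 0.56507127 = 0.0494

Answer: Price = 0.0494


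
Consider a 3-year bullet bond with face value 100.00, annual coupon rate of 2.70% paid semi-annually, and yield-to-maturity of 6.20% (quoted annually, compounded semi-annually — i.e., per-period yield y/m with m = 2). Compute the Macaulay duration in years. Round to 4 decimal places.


Coupon per period c = face * coupon_rate / m = 1.350000
Periods per year m = 2; per-period yield y/m = 0.031000
Number of cashflows N = 6
Cashflows (t years, CF_t, discount factor 1/(1+y/m)^(m*t), PV):
  t = 0.5000: CF_t = 1.350000, DF = 0.969932, PV = 1.309408
  t = 1.0000: CF_t = 1.350000, DF = 0.940768, PV = 1.270037
  t = 1.5000: CF_t = 1.350000, DF = 0.912481, PV = 1.231850
  t = 2.0000: CF_t = 1.350000, DF = 0.885045, PV = 1.194811
  t = 2.5000: CF_t = 1.350000, DF = 0.858434, PV = 1.158885
  t = 3.0000: CF_t = 101.350000, DF = 0.832622, PV = 84.386264
Price P = sum_t PV_t = 90.551256
Macaulay numerator sum_t t * PV_t:
  t * PV_t at t = 0.5000: 0.654704
  t * PV_t at t = 1.0000: 1.270037
  t * PV_t at t = 1.5000: 1.847775
  t * PV_t at t = 2.0000: 2.389621
  t * PV_t at t = 2.5000: 2.897213
  t * PV_t at t = 3.0000: 253.158793
Macaulay duration D = (sum_t t * PV_t) / P = 262.218144 / 90.551256 = 2.895798

Answer: Macaulay duration = 2.8958 years


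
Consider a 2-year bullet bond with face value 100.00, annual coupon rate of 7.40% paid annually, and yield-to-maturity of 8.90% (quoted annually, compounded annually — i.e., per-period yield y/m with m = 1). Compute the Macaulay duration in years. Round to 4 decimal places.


Coupon per period c = face * coupon_rate / m = 7.400000
Periods per year m = 1; per-period yield y/m = 0.089000
Number of cashflows N = 2
Cashflows (t years, CF_t, discount factor 1/(1+y/m)^(m*t), PV):
  t = 1.0000: CF_t = 7.400000, DF = 0.918274, PV = 6.795225
  t = 2.0000: CF_t = 107.400000, DF = 0.843226, PV = 90.562525
Price P = sum_t PV_t = 97.357750
Macaulay numerator sum_t t * PV_t:
  t * PV_t at t = 1.0000: 6.795225
  t * PV_t at t = 2.0000: 181.125050
Macaulay duration D = (sum_t t * PV_t) / P = 187.920275 / 97.357750 = 1.930204

Answer: Macaulay duration = 1.9302 years


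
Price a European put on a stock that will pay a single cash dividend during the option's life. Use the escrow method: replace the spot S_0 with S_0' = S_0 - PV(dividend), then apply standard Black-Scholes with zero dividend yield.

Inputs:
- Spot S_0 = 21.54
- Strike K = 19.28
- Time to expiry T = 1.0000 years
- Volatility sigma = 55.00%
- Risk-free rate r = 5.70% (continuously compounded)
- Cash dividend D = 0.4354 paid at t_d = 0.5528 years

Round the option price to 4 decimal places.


PV(D) = D * exp(-r * t_d) = 0.4354 * 0.96898165 = 0.42189461
S_0' = S_0 - PV(D) = 21.5400 - 0.42189461 = 21.11810539
d1 = (ln(S_0'/K) + (r + sigma^2/2)*T) / (sigma*sqrt(T)) = 0.54420447
d2 = d1 - sigma*sqrt(T) = -0.00579553
exp(-rT) = 0.94459407
N(-d1) = 0.29315039; N(-d2) = 0.50231207
P = K * exp(-rT) * N(-d2) - S_0' * N(-d1) = 19.2800 * 0.94459407 * 0.50231207 - 21.11810539 * 0.29315039 = 2.9572

Answer: Price = 2.9572


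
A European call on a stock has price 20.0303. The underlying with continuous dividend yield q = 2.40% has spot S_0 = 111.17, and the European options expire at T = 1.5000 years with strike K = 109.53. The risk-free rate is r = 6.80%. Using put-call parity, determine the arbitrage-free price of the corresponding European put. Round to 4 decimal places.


Put-call parity: C - P = S_0 * exp(-qT) - K * exp(-rT).
S_0 * exp(-qT) = 111.1700 * 0.96464029 = 107.23906143
K * exp(-rT) = 109.5300 * 0.90302955 = 98.90882679
P = C - S*exp(-qT) + K*exp(-rT)
P = 20.0303 - 107.23906143 + 98.90882679 = 11.7001

Answer: Put price = 11.7001


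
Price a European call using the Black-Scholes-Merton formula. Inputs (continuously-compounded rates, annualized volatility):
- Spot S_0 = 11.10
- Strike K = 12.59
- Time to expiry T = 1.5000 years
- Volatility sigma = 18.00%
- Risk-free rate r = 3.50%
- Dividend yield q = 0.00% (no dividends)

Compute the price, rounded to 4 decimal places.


Answer: Price = 0.6437

Derivation:
d1 = (ln(S/K) + (r - q + 0.5*sigma^2) * T) / (sigma * sqrt(T)) = -0.22298404
d2 = d1 - sigma * sqrt(T) = -0.44343811
exp(-rT) = 0.94885432; exp(-qT) = 1.00000000
C = S_0 * exp(-qT) * N(d1) - K * exp(-rT) * N(d2)
N(d1) = 0.41177397; N(d2) = 0.32872444
C = 11.1000 * 1.00000000 * 0.41177397 - 12.5900 * 0.94885432 * 0.32872444 = 0.6437


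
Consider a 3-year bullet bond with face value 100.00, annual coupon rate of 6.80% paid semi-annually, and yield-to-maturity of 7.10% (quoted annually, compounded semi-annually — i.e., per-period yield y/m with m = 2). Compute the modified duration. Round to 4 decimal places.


Coupon per period c = face * coupon_rate / m = 3.400000
Periods per year m = 2; per-period yield y/m = 0.035500
Number of cashflows N = 6
Cashflows (t years, CF_t, discount factor 1/(1+y/m)^(m*t), PV):
  t = 0.5000: CF_t = 3.400000, DF = 0.965717, PV = 3.283438
  t = 1.0000: CF_t = 3.400000, DF = 0.932609, PV = 3.170872
  t = 1.5000: CF_t = 3.400000, DF = 0.900637, PV = 3.062165
  t = 2.0000: CF_t = 3.400000, DF = 0.869760, PV = 2.957185
  t = 2.5000: CF_t = 3.400000, DF = 0.839942, PV = 2.855804
  t = 3.0000: CF_t = 103.400000, DF = 0.811147, PV = 83.872564
Price P = sum_t PV_t = 99.202028
First compute Macaulay numerator sum_t t * PV_t:
  t * PV_t at t = 0.5000: 1.641719
  t * PV_t at t = 1.0000: 3.170872
  t * PV_t at t = 1.5000: 4.593248
  t * PV_t at t = 2.0000: 5.914370
  t * PV_t at t = 2.5000: 7.139510
  t * PV_t at t = 3.0000: 251.617692
Macaulay duration D = 274.077411 / 99.202028 = 2.762821
Modified duration = D / (1 + y/m) = 2.762821 / (1 + 0.035500) = 2.668103

Answer: Modified duration = 2.6681


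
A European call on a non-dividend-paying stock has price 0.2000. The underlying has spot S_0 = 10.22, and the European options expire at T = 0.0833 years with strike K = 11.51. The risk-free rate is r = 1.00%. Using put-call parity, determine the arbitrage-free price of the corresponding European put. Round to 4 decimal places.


Answer: Put price = 1.4804

Derivation:
Put-call parity: C - P = S_0 * exp(-qT) - K * exp(-rT).
S_0 * exp(-qT) = 10.2200 * 1.00000000 = 10.22000000
K * exp(-rT) = 11.5100 * 0.99916735 = 11.50041616
P = C - S*exp(-qT) + K*exp(-rT)
P = 0.2000 - 10.22000000 + 11.50041616 = 1.4804
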